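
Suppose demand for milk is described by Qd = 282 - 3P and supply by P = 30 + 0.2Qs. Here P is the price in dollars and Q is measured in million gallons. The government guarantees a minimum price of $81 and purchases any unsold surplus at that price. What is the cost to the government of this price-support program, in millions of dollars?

17496

Rearranging supply gives Qs = 5P - 150. In a free market, 282 - 3P = 5P - 150 gives the equilibrium P* = 54, Q* = 120.
Since 81 > 54, the floor is binding.
At P = 81: Qd = 282 - 3·81 = 39 and Qs = 5·81 - 150 = 255.
Surplus = Qs - Qd = 216.
Government expenditure = surplus × support price = 216 × 81 = 17496.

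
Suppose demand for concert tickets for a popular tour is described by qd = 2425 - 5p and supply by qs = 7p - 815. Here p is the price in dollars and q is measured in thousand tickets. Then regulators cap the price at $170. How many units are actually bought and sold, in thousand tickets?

Equilibrium: 2425 - 5p = 7p - 815, so 3240 = 12p and p* = 270, q* = 1075.
The ceiling of 170 is below the equilibrium price 270, so it binds.
At p = 170: qd = 2425 - 5·170 = 1575 and qs = 7·170 - 815 = 375.
The quantity actually transacted is the short side, supply: 375.

375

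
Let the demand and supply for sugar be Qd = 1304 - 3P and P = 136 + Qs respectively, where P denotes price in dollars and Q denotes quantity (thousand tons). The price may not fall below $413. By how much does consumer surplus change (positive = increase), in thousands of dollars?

-7658.5

Rearranging supply gives Qs = P - 136. Without the control the market clears where 1304 - 3P = P - 136, i.e. P* = 360 and Q* = 224.
Since 413 > 360, the floor is binding.
At P = 413: Qd = 1304 - 3·413 = 65 and Qs = 413 - 136 = 277.
Consumer surplus without the control is ½ · (1304/3 - 360) · 224 = 25088/3.
With the floor, consumers buy 65 units at 413, so CS = ½ · (1304/3 - 413) · 65 = 4225/6.
Change in consumer surplus = 4225/6 - 25088/3 = -7658.5.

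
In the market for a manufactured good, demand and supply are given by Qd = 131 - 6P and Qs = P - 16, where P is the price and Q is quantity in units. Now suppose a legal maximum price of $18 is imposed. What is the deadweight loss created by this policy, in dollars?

Setting quantity demanded equal to quantity supplied, 131 - 6P = P - 16, gives P* = 21 and Q* = 5.
Because the ceiling (18) lies below the market-clearing price, it is binding.
At P = 18: Qd = 131 - 6·18 = 23 and Qs = 18 - 16 = 2.
Quantity traded falls to 2. At Q = 2 the demand price is (131 - 2)/6 = 21.5 and the supply price is 16 + 2 = 18.
Deadweight loss = ½ · (21.5 - 18) · (5 - 2) = ½ · 3.5 · 3 = 5.25.

5.25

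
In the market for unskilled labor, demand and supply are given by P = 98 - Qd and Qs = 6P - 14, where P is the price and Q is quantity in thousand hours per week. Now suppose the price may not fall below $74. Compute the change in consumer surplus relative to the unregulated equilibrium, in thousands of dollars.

-3074

Rearranging demand gives Qd = 98 - P. Equilibrium: 98 - P = 6P - 14, so 112 = 7P and P* = 16, Q* = 82.
Because the floor (74) lies above the market-clearing price, it is binding.
At P = 74: Qd = 98 - 74 = 24 and Qs = 6·74 - 14 = 430.
Consumer surplus without the control is ½ · (98 - 16) · 82 = 3362.
With the floor, consumers buy 24 units at 74, so CS = ½ · (98 - 74) · 24 = 288.
Change in consumer surplus = 288 - 3362 = -3074.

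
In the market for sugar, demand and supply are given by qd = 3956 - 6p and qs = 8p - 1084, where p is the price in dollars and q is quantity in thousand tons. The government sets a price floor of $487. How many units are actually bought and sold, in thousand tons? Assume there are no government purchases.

1034

In a free market, 3956 - 6p = 8p - 1084 gives the equilibrium p* = 360, q* = 1796.
Since 487 > 360, the floor is binding.
At p = 487: qd = 3956 - 6·487 = 1034 and qs = 8·487 - 1084 = 2812.
The quantity actually transacted is the short side, demand: 1034.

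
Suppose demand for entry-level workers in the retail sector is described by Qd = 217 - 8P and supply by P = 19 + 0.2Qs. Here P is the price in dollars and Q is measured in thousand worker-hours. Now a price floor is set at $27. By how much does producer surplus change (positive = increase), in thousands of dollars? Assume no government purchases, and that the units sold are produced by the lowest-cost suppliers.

-54.6

Rearranging supply gives Qs = 5P - 95. In a free market, 217 - 8P = 5P - 95 gives the equilibrium P* = 24, Q* = 25.
The floor of 27 is above the equilibrium price 24, so it binds.
At P = 27: Qd = 217 - 8·27 = 1 and Qs = 5·27 - 95 = 40.
Producer surplus without the control is ½ · (24 - 19) · 25 = 62.5.
With the floor, 1 units are sold at 27. The supply price at Q = 1 is 19.2, so PS = ½ · [(27 - 19) + (27 - 19.2)] · 1 = 7.9.
Change in producer surplus = 7.9 - 62.5 = -54.6.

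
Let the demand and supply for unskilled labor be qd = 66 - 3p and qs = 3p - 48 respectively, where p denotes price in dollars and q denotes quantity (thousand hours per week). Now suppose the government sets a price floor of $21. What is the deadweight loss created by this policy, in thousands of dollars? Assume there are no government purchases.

Without the control the market clears where 66 - 3p = 3p - 48, i.e. p* = 19 and q* = 9.
The floor of 21 is above the equilibrium price 19, so it binds.
At p = 21: qd = 66 - 3·21 = 3 and qs = 3·21 - 48 = 15.
Quantity traded falls to 3. At q = 3 the demand price is (66 - 3)/3 = 21 and the supply price is (48 + 3)/3 = 17.
Deadweight loss = ½ · (21 - 17) · (9 - 3) = ½ · 4 · 6 = 12.

12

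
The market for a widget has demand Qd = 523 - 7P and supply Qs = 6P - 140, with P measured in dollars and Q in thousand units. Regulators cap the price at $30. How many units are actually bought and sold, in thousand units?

Without the control the market clears where 523 - 7P = 6P - 140, i.e. P* = 51 and Q* = 166.
Since 30 < 51, the ceiling is binding.
At P = 30: Qd = 523 - 7·30 = 313 and Qs = 6·30 - 140 = 40.
The quantity actually transacted is the short side, supply: 40.

40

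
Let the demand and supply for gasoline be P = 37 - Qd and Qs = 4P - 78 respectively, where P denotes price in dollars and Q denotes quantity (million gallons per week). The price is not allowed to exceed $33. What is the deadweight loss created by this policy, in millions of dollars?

Rearranging demand gives Qd = 37 - P. Setting quantity demanded equal to quantity supplied, 37 - P = 4P - 78, gives P* = 23 and Q* = 14.
The ceiling of 33 is above the equilibrium price 23, so it is not binding; the market clears at P* = 23, Q* = 14.
Since the control does not bind, no trades are prevented and deadweight loss is zero.

0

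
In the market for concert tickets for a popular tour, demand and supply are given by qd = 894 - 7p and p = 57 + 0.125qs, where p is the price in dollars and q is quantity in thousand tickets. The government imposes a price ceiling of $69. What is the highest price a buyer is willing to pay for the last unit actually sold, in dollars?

Rearranging supply gives qs = 8p - 456. In a free market, 894 - 7p = 8p - 456 gives the equilibrium p* = 90, q* = 264.
The ceiling of 69 is below the equilibrium price 90, so it binds.
At p = 69: qd = 894 - 7·69 = 411 and qs = 8·69 - 456 = 96.
Only 96 units reach the market. On the demand curve, the marginal buyer's willingness to pay at q = 96 is (894 - 96)/7 = 114.

114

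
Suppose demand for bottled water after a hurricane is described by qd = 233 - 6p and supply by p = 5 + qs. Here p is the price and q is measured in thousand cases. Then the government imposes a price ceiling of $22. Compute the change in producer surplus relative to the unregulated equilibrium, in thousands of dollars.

-276

Rearranging supply gives qs = p - 5. Equilibrium: 233 - 6p = p - 5, so 238 = 7p and p* = 34, q* = 29.
The ceiling of 22 is below the equilibrium price 34, so it binds.
At p = 22: qd = 233 - 6·22 = 101 and qs = 22 - 5 = 17.
Producer surplus without the control is ½ · (34 - 5) · 29 = 420.5.
With the ceiling, producers sell 17 units at 22, so PS = ½ · (22 - 5) · 17 = 144.5.
Change in producer surplus = 144.5 - 420.5 = -276.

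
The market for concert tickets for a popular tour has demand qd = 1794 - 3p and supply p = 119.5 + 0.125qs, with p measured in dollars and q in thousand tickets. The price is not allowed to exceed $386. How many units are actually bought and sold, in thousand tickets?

1044

Rearranging supply gives qs = 8p - 956. In a free market, 1794 - 3p = 8p - 956 gives the equilibrium p* = 250, q* = 1044.
Since 386 is above p* = 250, the ceiling does not bind and the free-market outcome prevails.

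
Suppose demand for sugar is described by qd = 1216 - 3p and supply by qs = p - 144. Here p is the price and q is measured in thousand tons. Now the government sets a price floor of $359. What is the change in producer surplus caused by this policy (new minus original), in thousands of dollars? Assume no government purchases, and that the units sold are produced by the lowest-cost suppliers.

In a free market, 1216 - 3p = p - 144 gives the equilibrium p* = 340, q* = 196.
Because the floor (359) lies above the market-clearing price, it is binding.
At p = 359: qd = 1216 - 3·359 = 139 and qs = 359 - 144 = 215.
Producer surplus without the control is ½ · (340 - 144) · 196 = 19208.
With the floor, 139 units are sold at 359. The supply price at q = 139 is 283, so PS = ½ · [(359 - 144) + (359 - 283)] · 139 = 20224.5.
Change in producer surplus = 20224.5 - 19208 = 1016.5.

1016.5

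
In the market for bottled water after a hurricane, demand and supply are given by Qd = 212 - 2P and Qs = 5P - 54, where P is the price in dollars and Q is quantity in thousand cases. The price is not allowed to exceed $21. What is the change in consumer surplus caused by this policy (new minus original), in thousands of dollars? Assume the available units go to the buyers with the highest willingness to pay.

Without the control the market clears where 212 - 2P = 5P - 54, i.e. P* = 38 and Q* = 136.
Because the ceiling (21) lies below the market-clearing price, it is binding.
At P = 21: Qd = 212 - 2·21 = 170 and Qs = 5·21 - 54 = 51.
Consumer surplus without the control is ½ · (106 - 38) · 136 = 4624.
With the ceiling, 51 units are sold at 21 (assume they go to the highest-value buyers). The demand price at Q = 51 is 80.5, so CS = ½ · [(106 - 21) + (80.5 - 21)] · 51 = 3684.75.
Change in consumer surplus = 3684.75 - 4624 = -939.25.

-939.25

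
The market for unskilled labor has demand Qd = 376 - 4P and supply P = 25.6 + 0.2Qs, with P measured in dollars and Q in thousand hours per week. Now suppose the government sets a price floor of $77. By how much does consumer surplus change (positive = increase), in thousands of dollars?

-2310

Rearranging supply gives Qs = 5P - 128. Setting quantity demanded equal to quantity supplied, 376 - 4P = 5P - 128, gives P* = 56 and Q* = 152.
The floor of 77 is above the equilibrium price 56, so it binds.
At P = 77: Qd = 376 - 4·77 = 68 and Qs = 5·77 - 128 = 257.
Consumer surplus without the control is ½ · (94 - 56) · 152 = 2888.
With the floor, consumers buy 68 units at 77, so CS = ½ · (94 - 77) · 68 = 578.
Change in consumer surplus = 578 - 2888 = -2310.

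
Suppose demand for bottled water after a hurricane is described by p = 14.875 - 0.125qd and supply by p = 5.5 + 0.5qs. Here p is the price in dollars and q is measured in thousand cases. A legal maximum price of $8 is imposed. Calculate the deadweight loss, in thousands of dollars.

Rearranging demand gives qd = 119 - 8p; rearranging supply gives qs = 2p - 11. Without the control the market clears where 119 - 8p = 2p - 11, i.e. p* = 13 and q* = 15.
Since 8 < 13, the ceiling is binding.
At p = 8: qd = 119 - 8·8 = 55 and qs = 2·8 - 11 = 5.
Quantity traded falls to 5. At q = 5 the demand price is (119 - 5)/8 = 14.25 and the supply price is (11 + 5)/2 = 8.
Deadweight loss = ½ · (14.25 - 8) · (15 - 5) = ½ · 6.25 · 10 = 31.25.

31.25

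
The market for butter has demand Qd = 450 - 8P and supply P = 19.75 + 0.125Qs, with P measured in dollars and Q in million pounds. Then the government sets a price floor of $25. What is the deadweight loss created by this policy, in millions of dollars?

Rearranging supply gives Qs = 8P - 158. Equilibrium: 450 - 8P = 8P - 158, so 608 = 16P and P* = 38, Q* = 146.
The floor of 25 is below the equilibrium price 38, so it is not binding; the market clears at P* = 38, Q* = 146.
Since the control does not bind, no trades are prevented and deadweight loss is zero.

0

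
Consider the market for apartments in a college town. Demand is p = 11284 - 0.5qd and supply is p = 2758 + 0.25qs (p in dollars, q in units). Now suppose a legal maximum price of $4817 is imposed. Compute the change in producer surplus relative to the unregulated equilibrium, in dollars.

Rearranging demand gives qd = 22568 - 2p; rearranging supply gives qs = 4p - 11032. In a free market, 22568 - 2p = 4p - 11032 gives the equilibrium p* = 5600, q* = 11368.
The ceiling of 4817 is below the equilibrium price 5600, so it binds.
At p = 4817: qd = 22568 - 2·4817 = 12934 and qs = 4·4817 - 11032 = 8236.
Producer surplus without the control is ½ · (5600 - 2758) · 11368 = 16153928.
With the ceiling, producers sell 8236 units at 4817, so PS = ½ · (4817 - 2758) · 8236 = 8478962.
Change in producer surplus = 8478962 - 16153928 = -7674966.

-7674966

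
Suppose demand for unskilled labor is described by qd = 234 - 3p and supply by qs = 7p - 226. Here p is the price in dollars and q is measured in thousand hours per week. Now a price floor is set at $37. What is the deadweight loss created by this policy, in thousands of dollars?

Equilibrium: 234 - 3p = 7p - 226, so 460 = 10p and p* = 46, q* = 96.
Since 37 is below p* = 46, the floor does not bind and the free-market outcome prevails.
Since the control does not bind, no trades are prevented and deadweight loss is zero.

0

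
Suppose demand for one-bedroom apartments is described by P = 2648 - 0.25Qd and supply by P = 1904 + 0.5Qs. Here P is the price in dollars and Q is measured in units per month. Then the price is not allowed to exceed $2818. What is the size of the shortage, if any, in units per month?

Rearranging demand gives Qd = 10592 - 4P; rearranging supply gives Qs = 2P - 3808. Setting quantity demanded equal to quantity supplied, 10592 - 4P = 2P - 3808, gives P* = 2400 and Q* = 992.
Since 2818 is above P* = 2400, the ceiling does not bind and the free-market outcome prevails.
Since the control does not bind, there is no shortage.

0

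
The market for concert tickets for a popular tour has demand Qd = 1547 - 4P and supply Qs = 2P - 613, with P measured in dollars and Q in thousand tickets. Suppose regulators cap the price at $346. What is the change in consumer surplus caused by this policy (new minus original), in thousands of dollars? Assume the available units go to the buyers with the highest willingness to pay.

In a free market, 1547 - 4P = 2P - 613 gives the equilibrium P* = 360, Q* = 107.
Because the ceiling (346) lies below the market-clearing price, it is binding.
At P = 346: Qd = 1547 - 4·346 = 163 and Qs = 2·346 - 613 = 79.
Consumer surplus without the control is ½ · (386.75 - 360) · 107 = 1431.125.
With the ceiling, 79 units are sold at 346 (assume they go to the highest-value buyers). The demand price at Q = 79 is 367, so CS = ½ · [(386.75 - 346) + (367 - 346)] · 79 = 2439.125.
Change in consumer surplus = 2439.125 - 1431.125 = 1008.

1008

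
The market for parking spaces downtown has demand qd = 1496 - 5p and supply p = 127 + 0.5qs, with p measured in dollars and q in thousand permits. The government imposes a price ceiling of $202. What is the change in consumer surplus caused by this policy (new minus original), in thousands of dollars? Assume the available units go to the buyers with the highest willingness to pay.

Rearranging supply gives qs = 2p - 254. Equilibrium: 1496 - 5p = 2p - 254, so 1750 = 7p and p* = 250, q* = 246.
Because the ceiling (202) lies below the market-clearing price, it is binding.
At p = 202: qd = 1496 - 5·202 = 486 and qs = 2·202 - 254 = 150.
Consumer surplus without the control is ½ · (299.2 - 250) · 246 = 6051.6.
With the ceiling, 150 units are sold at 202 (assume they go to the highest-value buyers). The demand price at q = 150 is 269.2, so CS = ½ · [(299.2 - 202) + (269.2 - 202)] · 150 = 12330.
Change in consumer surplus = 12330 - 6051.6 = 6278.4.

6278.4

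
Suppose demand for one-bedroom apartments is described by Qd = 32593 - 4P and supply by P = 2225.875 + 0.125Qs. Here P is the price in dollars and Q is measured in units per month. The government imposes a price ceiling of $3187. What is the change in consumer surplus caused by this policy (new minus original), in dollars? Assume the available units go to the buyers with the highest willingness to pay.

Rearranging supply gives Qs = 8P - 17807. In a free market, 32593 - 4P = 8P - 17807 gives the equilibrium P* = 4200, Q* = 15793.
The ceiling of 3187 is below the equilibrium price 4200, so it binds.
At P = 3187: Qd = 32593 - 4·3187 = 19845 and Qs = 8·3187 - 17807 = 7689.
Consumer surplus without the control is ½ · (8148.25 - 4200) · 15793 = 31177356.125.
With the ceiling, 7689 units are sold at 3187 (assume they go to the highest-value buyers). The demand price at Q = 7689 is 6226, so CS = ½ · [(8148.25 - 3187) + (6226 - 3187)] · 7689 = 30756961.125.
Change in consumer surplus = 30756961.125 - 31177356.125 = -420395.

-420395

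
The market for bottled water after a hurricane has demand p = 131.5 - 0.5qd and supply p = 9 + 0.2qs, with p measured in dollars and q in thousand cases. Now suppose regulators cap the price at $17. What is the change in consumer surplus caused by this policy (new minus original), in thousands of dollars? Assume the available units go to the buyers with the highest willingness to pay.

Rearranging demand gives qd = 263 - 2p; rearranging supply gives qs = 5p - 45. Equilibrium: 263 - 2p = 5p - 45, so 308 = 7p and p* = 44, q* = 175.
The ceiling of 17 is below the equilibrium price 44, so it binds.
At p = 17: qd = 263 - 2·17 = 229 and qs = 5·17 - 45 = 40.
Consumer surplus without the control is ½ · (131.5 - 44) · 175 = 7656.25.
With the ceiling, 40 units are sold at 17 (assume they go to the highest-value buyers). The demand price at q = 40 is 111.5, so CS = ½ · [(131.5 - 17) + (111.5 - 17)] · 40 = 4180.
Change in consumer surplus = 4180 - 7656.25 = -3476.25.

-3476.25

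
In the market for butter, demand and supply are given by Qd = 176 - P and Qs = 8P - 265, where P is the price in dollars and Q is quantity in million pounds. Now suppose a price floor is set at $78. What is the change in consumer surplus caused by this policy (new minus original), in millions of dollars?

In a free market, 176 - P = 8P - 265 gives the equilibrium P* = 49, Q* = 127.
The floor of 78 is above the equilibrium price 49, so it binds.
At P = 78: Qd = 176 - 78 = 98 and Qs = 8·78 - 265 = 359.
Consumer surplus without the control is ½ · (176 - 49) · 127 = 8064.5.
With the floor, consumers buy 98 units at 78, so CS = ½ · (176 - 78) · 98 = 4802.
Change in consumer surplus = 4802 - 8064.5 = -3262.5.

-3262.5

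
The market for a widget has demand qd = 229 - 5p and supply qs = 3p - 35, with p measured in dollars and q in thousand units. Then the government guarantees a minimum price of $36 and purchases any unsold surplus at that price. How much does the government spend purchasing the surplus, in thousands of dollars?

864

In a free market, 229 - 5p = 3p - 35 gives the equilibrium p* = 33, q* = 64.
The floor of 36 is above the equilibrium price 33, so it binds.
At p = 36: qd = 229 - 5·36 = 49 and qs = 3·36 - 35 = 73.
Surplus = qs - qd = 24.
Government expenditure = surplus × support price = 24 × 36 = 864.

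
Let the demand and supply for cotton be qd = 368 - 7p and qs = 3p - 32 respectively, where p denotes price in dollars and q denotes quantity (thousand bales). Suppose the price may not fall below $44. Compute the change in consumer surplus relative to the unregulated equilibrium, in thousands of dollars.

Without the control the market clears where 368 - 7p = 3p - 32, i.e. p* = 40 and q* = 88.
Because the floor (44) lies above the market-clearing price, it is binding.
At p = 44: qd = 368 - 7·44 = 60 and qs = 3·44 - 32 = 100.
Consumer surplus without the control is ½ · (368/7 - 40) · 88 = 3872/7.
With the floor, consumers buy 60 units at 44, so CS = ½ · (368/7 - 44) · 60 = 1800/7.
Change in consumer surplus = 1800/7 - 3872/7 = -296.

-296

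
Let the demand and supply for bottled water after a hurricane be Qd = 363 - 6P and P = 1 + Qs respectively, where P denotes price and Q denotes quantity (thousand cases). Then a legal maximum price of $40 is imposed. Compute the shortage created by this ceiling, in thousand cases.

Rearranging supply gives Qs = P - 1. Equilibrium: 363 - 6P = P - 1, so 364 = 7P and P* = 52, Q* = 51.
Since 40 < 52, the ceiling is binding.
At P = 40: Qd = 363 - 6·40 = 123 and Qs = 40 - 1 = 39.
Shortage = Qd - Qs = 123 - 39 = 84.

84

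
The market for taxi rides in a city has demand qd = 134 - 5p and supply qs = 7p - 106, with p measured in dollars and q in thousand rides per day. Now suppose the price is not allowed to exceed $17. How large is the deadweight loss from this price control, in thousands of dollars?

In a free market, 134 - 5p = 7p - 106 gives the equilibrium p* = 20, q* = 34.
The ceiling of 17 is below the equilibrium price 20, so it binds.
At p = 17: qd = 134 - 5·17 = 49 and qs = 7·17 - 106 = 13.
Quantity traded falls to 13. At q = 13 the demand price is (134 - 13)/5 = 24.2 and the supply price is (106 + 13)/7 = 17.
Deadweight loss = ½ · (24.2 - 17) · (34 - 13) = ½ · 7.2 · 21 = 75.6.

75.6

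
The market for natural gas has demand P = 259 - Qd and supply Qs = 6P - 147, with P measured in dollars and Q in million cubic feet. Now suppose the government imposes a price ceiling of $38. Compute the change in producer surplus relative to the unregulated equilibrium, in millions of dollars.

Rearranging demand gives Qd = 259 - P. Equilibrium: 259 - P = 6P - 147, so 406 = 7P and P* = 58, Q* = 201.
The ceiling of 38 is below the equilibrium price 58, so it binds.
At P = 38: Qd = 259 - 38 = 221 and Qs = 6·38 - 147 = 81.
Producer surplus without the control is ½ · (58 - 24.5) · 201 = 3366.75.
With the ceiling, producers sell 81 units at 38, so PS = ½ · (38 - 24.5) · 81 = 546.75.
Change in producer surplus = 546.75 - 3366.75 = -2820.

-2820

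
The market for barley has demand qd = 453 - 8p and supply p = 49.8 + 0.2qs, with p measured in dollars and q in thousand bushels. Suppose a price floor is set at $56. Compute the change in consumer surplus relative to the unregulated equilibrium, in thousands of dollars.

-26

Rearranging supply gives qs = 5p - 249. Setting quantity demanded equal to quantity supplied, 453 - 8p = 5p - 249, gives p* = 54 and q* = 21.
The floor of 56 is above the equilibrium price 54, so it binds.
At p = 56: qd = 453 - 8·56 = 5 and qs = 5·56 - 249 = 31.
Consumer surplus without the control is ½ · (56.625 - 54) · 21 = 27.5625.
With the floor, consumers buy 5 units at 56, so CS = ½ · (56.625 - 56) · 5 = 1.5625.
Change in consumer surplus = 1.5625 - 27.5625 = -26.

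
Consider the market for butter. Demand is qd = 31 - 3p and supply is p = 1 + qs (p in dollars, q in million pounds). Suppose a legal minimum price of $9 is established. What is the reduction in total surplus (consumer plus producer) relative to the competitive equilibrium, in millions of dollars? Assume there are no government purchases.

6

Rearranging supply gives qs = p - 1. In a free market, 31 - 3p = p - 1 gives the equilibrium p* = 8, q* = 7.
Since 9 > 8, the floor is binding.
At p = 9: qd = 31 - 3·9 = 4 and qs = 9 - 1 = 8.
Quantity traded falls to 4. At q = 4 the demand price is (31 - 4)/3 = 9 and the supply price is 1 + 4 = 5.
Deadweight loss = ½ · (9 - 5) · (7 - 4) = ½ · 4 · 3 = 6.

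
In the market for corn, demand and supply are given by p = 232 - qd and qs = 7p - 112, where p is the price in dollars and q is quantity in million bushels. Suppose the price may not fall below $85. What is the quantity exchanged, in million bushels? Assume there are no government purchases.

Rearranging demand gives qd = 232 - p. Setting quantity demanded equal to quantity supplied, 232 - p = 7p - 112, gives p* = 43 and q* = 189.
The floor of 85 is above the equilibrium price 43, so it binds.
At p = 85: qd = 232 - 85 = 147 and qs = 7·85 - 112 = 483.
The quantity actually transacted is the short side, demand: 147.

147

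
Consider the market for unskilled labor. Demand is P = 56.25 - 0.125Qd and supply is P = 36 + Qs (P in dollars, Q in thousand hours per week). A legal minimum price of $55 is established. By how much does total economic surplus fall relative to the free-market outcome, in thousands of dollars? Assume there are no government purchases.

36

Rearranging demand gives Qd = 450 - 8P; rearranging supply gives Qs = P - 36. Setting quantity demanded equal to quantity supplied, 450 - 8P = P - 36, gives P* = 54 and Q* = 18.
Since 55 > 54, the floor is binding.
At P = 55: Qd = 450 - 8·55 = 10 and Qs = 55 - 36 = 19.
Quantity traded falls to 10. At Q = 10 the demand price is (450 - 10)/8 = 55 and the supply price is 36 + 10 = 46.
Deadweight loss = ½ · (55 - 46) · (18 - 10) = ½ · 9 · 8 = 36.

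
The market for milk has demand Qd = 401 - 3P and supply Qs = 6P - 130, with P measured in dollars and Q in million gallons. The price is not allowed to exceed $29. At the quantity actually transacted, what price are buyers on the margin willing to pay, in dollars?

Equilibrium: 401 - 3P = 6P - 130, so 531 = 9P and P* = 59, Q* = 224.
The ceiling of 29 is below the equilibrium price 59, so it binds.
At P = 29: Qd = 401 - 3·29 = 314 and Qs = 6·29 - 130 = 44.
Only 44 units reach the market. On the demand curve, the marginal buyer's willingness to pay at Q = 44 is (401 - 44)/3 = 119.

119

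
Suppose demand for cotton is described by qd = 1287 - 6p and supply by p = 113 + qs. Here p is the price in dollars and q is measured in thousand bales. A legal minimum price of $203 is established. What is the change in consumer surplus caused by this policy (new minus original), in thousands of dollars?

-234

Rearranging supply gives qs = p - 113. Setting quantity demanded equal to quantity supplied, 1287 - 6p = p - 113, gives p* = 200 and q* = 87.
Since 203 > 200, the floor is binding.
At p = 203: qd = 1287 - 6·203 = 69 and qs = 203 - 113 = 90.
Consumer surplus without the control is ½ · (214.5 - 200) · 87 = 630.75.
With the floor, consumers buy 69 units at 203, so CS = ½ · (214.5 - 203) · 69 = 396.75.
Change in consumer surplus = 396.75 - 630.75 = -234.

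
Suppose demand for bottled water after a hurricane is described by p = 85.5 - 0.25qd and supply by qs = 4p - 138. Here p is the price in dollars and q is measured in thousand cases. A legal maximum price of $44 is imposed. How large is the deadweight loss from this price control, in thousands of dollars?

Rearranging demand gives qd = 342 - 4p. In a free market, 342 - 4p = 4p - 138 gives the equilibrium p* = 60, q* = 102.
Since 44 < 60, the ceiling is binding.
At p = 44: qd = 342 - 4·44 = 166 and qs = 4·44 - 138 = 38.
Quantity traded falls to 38. At q = 38 the demand price is (342 - 38)/4 = 76 and the supply price is (138 + 38)/4 = 44.
Deadweight loss = ½ · (76 - 44) · (102 - 38) = ½ · 32 · 64 = 1024.

1024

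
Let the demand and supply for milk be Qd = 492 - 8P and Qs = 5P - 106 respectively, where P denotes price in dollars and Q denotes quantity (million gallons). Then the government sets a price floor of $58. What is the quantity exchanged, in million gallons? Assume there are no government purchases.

28

In a free market, 492 - 8P = 5P - 106 gives the equilibrium P* = 46, Q* = 124.
Because the floor (58) lies above the market-clearing price, it is binding.
At P = 58: Qd = 492 - 8·58 = 28 and Qs = 5·58 - 106 = 184.
The quantity actually transacted is the short side, demand: 28.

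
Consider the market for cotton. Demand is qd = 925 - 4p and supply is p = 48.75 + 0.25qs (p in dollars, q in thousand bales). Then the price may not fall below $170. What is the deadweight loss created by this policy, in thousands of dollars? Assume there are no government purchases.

Rearranging supply gives qs = 4p - 195. Equilibrium: 925 - 4p = 4p - 195, so 1120 = 8p and p* = 140, q* = 365.
Because the floor (170) lies above the market-clearing price, it is binding.
At p = 170: qd = 925 - 4·170 = 245 and qs = 4·170 - 195 = 485.
Quantity traded falls to 245. At q = 245 the demand price is (925 - 245)/4 = 170 and the supply price is (195 + 245)/4 = 110.
Deadweight loss = ½ · (170 - 110) · (365 - 245) = ½ · 60 · 120 = 3600.

3600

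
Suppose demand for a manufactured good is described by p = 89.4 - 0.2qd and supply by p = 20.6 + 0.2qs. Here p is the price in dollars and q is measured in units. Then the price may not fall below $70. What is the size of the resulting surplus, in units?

Rearranging demand gives qd = 447 - 5p; rearranging supply gives qs = 5p - 103. Equilibrium: 447 - 5p = 5p - 103, so 550 = 10p and p* = 55, q* = 172.
Since 70 > 55, the floor is binding.
At p = 70: qd = 447 - 5·70 = 97 and qs = 5·70 - 103 = 247.
Surplus = qs - qd = 247 - 97 = 150.

150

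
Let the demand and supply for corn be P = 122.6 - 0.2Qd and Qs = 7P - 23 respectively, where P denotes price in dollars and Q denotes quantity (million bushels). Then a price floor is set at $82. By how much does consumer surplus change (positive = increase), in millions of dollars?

Rearranging demand gives Qd = 613 - 5P. In a free market, 613 - 5P = 7P - 23 gives the equilibrium P* = 53, Q* = 348.
The floor of 82 is above the equilibrium price 53, so it binds.
At P = 82: Qd = 613 - 5·82 = 203 and Qs = 7·82 - 23 = 551.
Consumer surplus without the control is ½ · (122.6 - 53) · 348 = 12110.4.
With the floor, consumers buy 203 units at 82, so CS = ½ · (122.6 - 82) · 203 = 4120.9.
Change in consumer surplus = 4120.9 - 12110.4 = -7989.5.

-7989.5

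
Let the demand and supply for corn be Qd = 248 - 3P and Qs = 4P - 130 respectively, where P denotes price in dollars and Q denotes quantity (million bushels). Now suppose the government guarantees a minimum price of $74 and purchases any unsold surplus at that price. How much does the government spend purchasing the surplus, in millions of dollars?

Setting quantity demanded equal to quantity supplied, 248 - 3P = 4P - 130, gives P* = 54 and Q* = 86.
Since 74 > 54, the floor is binding.
At P = 74: Qd = 248 - 3·74 = 26 and Qs = 4·74 - 130 = 166.
Surplus = Qs - Qd = 140.
Government expenditure = surplus × support price = 140 × 74 = 10360.

10360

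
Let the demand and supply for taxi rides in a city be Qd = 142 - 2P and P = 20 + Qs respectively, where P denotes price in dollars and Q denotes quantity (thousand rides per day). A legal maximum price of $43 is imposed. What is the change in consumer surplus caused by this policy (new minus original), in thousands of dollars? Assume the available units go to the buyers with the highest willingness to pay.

Rearranging supply gives Qs = P - 20. Setting quantity demanded equal to quantity supplied, 142 - 2P = P - 20, gives P* = 54 and Q* = 34.
Since 43 < 54, the ceiling is binding.
At P = 43: Qd = 142 - 2·43 = 56 and Qs = 43 - 20 = 23.
Consumer surplus without the control is ½ · (71 - 54) · 34 = 289.
With the ceiling, 23 units are sold at 43 (assume they go to the highest-value buyers). The demand price at Q = 23 is 59.5, so CS = ½ · [(71 - 43) + (59.5 - 43)] · 23 = 511.75.
Change in consumer surplus = 511.75 - 289 = 222.75.

222.75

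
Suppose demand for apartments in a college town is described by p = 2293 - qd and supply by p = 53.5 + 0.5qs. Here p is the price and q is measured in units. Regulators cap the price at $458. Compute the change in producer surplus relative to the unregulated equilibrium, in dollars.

Rearranging demand gives qd = 2293 - p; rearranging supply gives qs = 2p - 107. Equilibrium: 2293 - p = 2p - 107, so 2400 = 3p and p* = 800, q* = 1493.
Since 458 < 800, the ceiling is binding.
At p = 458: qd = 2293 - 458 = 1835 and qs = 2·458 - 107 = 809.
Producer surplus without the control is ½ · (800 - 53.5) · 1493 = 557262.25.
With the ceiling, producers sell 809 units at 458, so PS = ½ · (458 - 53.5) · 809 = 163620.25.
Change in producer surplus = 163620.25 - 557262.25 = -393642.

-393642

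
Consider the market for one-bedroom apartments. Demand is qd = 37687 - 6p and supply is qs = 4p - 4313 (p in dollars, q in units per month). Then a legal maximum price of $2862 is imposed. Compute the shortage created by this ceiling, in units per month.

Setting quantity demanded equal to quantity supplied, 37687 - 6p = 4p - 4313, gives p* = 4200 and q* = 12487.
Since 2862 < 4200, the ceiling is binding.
At p = 2862: qd = 37687 - 6·2862 = 20515 and qs = 4·2862 - 4313 = 7135.
Shortage = qd - qs = 20515 - 7135 = 13380.

13380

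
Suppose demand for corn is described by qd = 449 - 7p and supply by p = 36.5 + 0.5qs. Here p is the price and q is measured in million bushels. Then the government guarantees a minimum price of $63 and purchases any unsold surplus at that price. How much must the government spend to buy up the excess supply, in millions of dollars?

2835

Rearranging supply gives qs = 2p - 73. Equilibrium: 449 - 7p = 2p - 73, so 522 = 9p and p* = 58, q* = 43.
Since 63 > 58, the floor is binding.
At p = 63: qd = 449 - 7·63 = 8 and qs = 2·63 - 73 = 53.
Surplus = qs - qd = 45.
Government expenditure = surplus × support price = 45 × 63 = 2835.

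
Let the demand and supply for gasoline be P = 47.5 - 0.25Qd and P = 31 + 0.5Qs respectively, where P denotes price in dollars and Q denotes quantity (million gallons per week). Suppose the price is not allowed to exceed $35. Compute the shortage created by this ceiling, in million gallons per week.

Rearranging demand gives Qd = 190 - 4P; rearranging supply gives Qs = 2P - 62. Equilibrium: 190 - 4P = 2P - 62, so 252 = 6P and P* = 42, Q* = 22.
Since 35 < 42, the ceiling is binding.
At P = 35: Qd = 190 - 4·35 = 50 and Qs = 2·35 - 62 = 8.
Shortage = Qd - Qs = 50 - 8 = 42.

42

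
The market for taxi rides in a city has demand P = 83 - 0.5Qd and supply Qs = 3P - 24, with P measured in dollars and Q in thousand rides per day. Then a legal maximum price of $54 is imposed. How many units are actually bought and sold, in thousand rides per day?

90

Rearranging demand gives Qd = 166 - 2P. Equilibrium: 166 - 2P = 3P - 24, so 190 = 5P and P* = 38, Q* = 90.
Since 54 is above P* = 38, the ceiling does not bind and the free-market outcome prevails.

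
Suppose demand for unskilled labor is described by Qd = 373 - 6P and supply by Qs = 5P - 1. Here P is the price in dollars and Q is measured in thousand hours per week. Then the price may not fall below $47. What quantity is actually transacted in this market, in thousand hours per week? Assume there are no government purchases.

91

Without the control the market clears where 373 - 6P = 5P - 1, i.e. P* = 34 and Q* = 169.
Since 47 > 34, the floor is binding.
At P = 47: Qd = 373 - 6·47 = 91 and Qs = 5·47 - 1 = 234.
The quantity actually transacted is the short side, demand: 91.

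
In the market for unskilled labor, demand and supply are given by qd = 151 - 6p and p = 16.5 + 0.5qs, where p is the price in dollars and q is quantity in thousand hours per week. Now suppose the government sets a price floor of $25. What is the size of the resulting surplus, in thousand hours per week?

Rearranging supply gives qs = 2p - 33. Setting quantity demanded equal to quantity supplied, 151 - 6p = 2p - 33, gives p* = 23 and q* = 13.
The floor of 25 is above the equilibrium price 23, so it binds.
At p = 25: qd = 151 - 6·25 = 1 and qs = 2·25 - 33 = 17.
Surplus = qs - qd = 17 - 1 = 16.

16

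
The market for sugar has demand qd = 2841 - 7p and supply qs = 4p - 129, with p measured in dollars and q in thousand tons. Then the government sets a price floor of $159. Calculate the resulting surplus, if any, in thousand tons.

Equilibrium: 2841 - 7p = 4p - 129, so 2970 = 11p and p* = 270, q* = 951.
The floor of 159 is below the equilibrium price 270, so it is not binding; the market clears at p* = 270, q* = 951.
Since the control does not bind, there is no surplus.

0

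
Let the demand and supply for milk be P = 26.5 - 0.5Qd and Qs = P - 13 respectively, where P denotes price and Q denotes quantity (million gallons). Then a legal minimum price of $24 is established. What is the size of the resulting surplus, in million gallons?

6

Rearranging demand gives Qd = 53 - 2P. Setting quantity demanded equal to quantity supplied, 53 - 2P = P - 13, gives P* = 22 and Q* = 9.
Since 24 > 22, the floor is binding.
At P = 24: Qd = 53 - 2·24 = 5 and Qs = 24 - 13 = 11.
Surplus = Qs - Qd = 11 - 5 = 6.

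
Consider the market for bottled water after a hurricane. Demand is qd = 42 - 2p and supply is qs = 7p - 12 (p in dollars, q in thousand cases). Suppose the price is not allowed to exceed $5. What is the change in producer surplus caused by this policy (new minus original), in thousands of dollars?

Equilibrium: 42 - 2p = 7p - 12, so 54 = 9p and p* = 6, q* = 30.
The ceiling of 5 is below the equilibrium price 6, so it binds.
At p = 5: qd = 42 - 2·5 = 32 and qs = 7·5 - 12 = 23.
Producer surplus without the control is ½ · (6 - 12/7) · 30 = 450/7.
With the ceiling, producers sell 23 units at 5, so PS = ½ · (5 - 12/7) · 23 = 529/14.
Change in producer surplus = 529/14 - 450/7 = -26.5.

-26.5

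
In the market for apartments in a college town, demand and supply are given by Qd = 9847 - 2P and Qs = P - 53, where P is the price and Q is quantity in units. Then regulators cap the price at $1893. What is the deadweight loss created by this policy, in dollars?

1484736.75

Without the control the market clears where 9847 - 2P = P - 53, i.e. P* = 3300 and Q* = 3247.
Because the ceiling (1893) lies below the market-clearing price, it is binding.
At P = 1893: Qd = 9847 - 2·1893 = 6061 and Qs = 1893 - 53 = 1840.
Quantity traded falls to 1840. At Q = 1840 the demand price is (9847 - 1840)/2 = 4003.5 and the supply price is 53 + 1840 = 1893.
Deadweight loss = ½ · (4003.5 - 1893) · (3247 - 1840) = ½ · 2110.5 · 1407 = 1484736.75.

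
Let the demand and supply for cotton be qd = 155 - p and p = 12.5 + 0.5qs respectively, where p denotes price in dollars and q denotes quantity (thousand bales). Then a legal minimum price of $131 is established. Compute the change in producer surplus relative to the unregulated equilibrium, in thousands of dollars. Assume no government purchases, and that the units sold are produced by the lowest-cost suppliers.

443.75

Rearranging supply gives qs = 2p - 25. Setting quantity demanded equal to quantity supplied, 155 - p = 2p - 25, gives p* = 60 and q* = 95.
Because the floor (131) lies above the market-clearing price, it is binding.
At p = 131: qd = 155 - 131 = 24 and qs = 2·131 - 25 = 237.
Producer surplus without the control is ½ · (60 - 12.5) · 95 = 2256.25.
With the floor, 24 units are sold at 131. The supply price at q = 24 is 24.5, so PS = ½ · [(131 - 12.5) + (131 - 24.5)] · 24 = 2700.
Change in producer surplus = 2700 - 2256.25 = 443.75.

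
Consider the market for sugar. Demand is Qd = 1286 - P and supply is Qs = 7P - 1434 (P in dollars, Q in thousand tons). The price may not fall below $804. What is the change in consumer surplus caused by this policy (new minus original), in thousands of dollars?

Without the control the market clears where 1286 - P = 7P - 1434, i.e. P* = 340 and Q* = 946.
Because the floor (804) lies above the market-clearing price, it is binding.
At P = 804: Qd = 1286 - 804 = 482 and Qs = 7·804 - 1434 = 4194.
Consumer surplus without the control is ½ · (1286 - 340) · 946 = 447458.
With the floor, consumers buy 482 units at 804, so CS = ½ · (1286 - 804) · 482 = 116162.
Change in consumer surplus = 116162 - 447458 = -331296.

-331296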